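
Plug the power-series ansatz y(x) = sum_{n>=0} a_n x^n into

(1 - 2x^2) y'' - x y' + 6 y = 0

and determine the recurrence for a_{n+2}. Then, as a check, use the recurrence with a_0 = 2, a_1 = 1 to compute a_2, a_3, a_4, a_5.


Substitute y = sum_n a_n x^n.
(1 - 2 x^2) y'' contributes (n+2)(n+1) a_{n+2} - 2 n(n-1) a_n at x^n.
-x y'(x) contributes -n a_n at x^n.
6 y(x) contributes 6 a_n at x^n.
Matching x^n: (n+2)(n+1) a_{n+2} + (-2 n(n-1) - n + 6) a_n = 0.
Thus a_{n+2} = (2 n(n-1) + n - 6) / ((n+1)(n+2)) * a_n.

Check with a_0 = 2, a_1 = 1 (apply the recurrence for n = 0, 1, 2, 3): a_0 = 2, a_1 = 1, a_2 = -6, a_3 = -5/6, a_4 = 0, a_5 = -3/8.

a_(n+2) = (2 n(n-1) + n - 6) / ((n+1)(n+2)) * a_n; check: a_0 = 2, a_1 = 1, a_2 = -6, a_3 = -5/6, a_4 = 0, a_5 = -3/8


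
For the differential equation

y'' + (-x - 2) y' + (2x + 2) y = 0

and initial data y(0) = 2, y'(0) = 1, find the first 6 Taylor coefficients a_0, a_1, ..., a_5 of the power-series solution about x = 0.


Ansatz: y(x) = sum_{n>=0} a_n x^n, so y'(x) = sum_{n>=1} n a_n x^(n-1) and y''(x) = sum_{n>=2} n(n-1) a_n x^(n-2).
Substitute into P(x) y'' + Q(x) y' + R(x) y = 0 with P(x) = 1, Q(x) = -x - 2, R(x) = 2x + 2, and match powers of x.
Initial conditions: a_0 = 2, a_1 = 1.
Setting the coefficient of each power of x to zero and solving order by order (substituting the coefficients already found):
  x^0: 2 a_2 - 2 a_1 + 2 a_0 = 0  ->  2 a_2 = 2 a_1 - 2 a_0 = -2  ->  a_2 = -1
  x^1: 6 a_3 - 4 a_2 + a_1 + 2 a_0 = 0  ->  6 a_3 = 4 a_2 - a_1 - 2 a_0 = -9  ->  a_3 = -3/2
  x^2: 12 a_4 - 6 a_3 + 2 a_1 = 0  ->  12 a_4 = 6 a_3 - 2 a_1 = -11  ->  a_4 = -11/12
  x^3: 20 a_5 - 8 a_4 - a_3 + 2 a_2 = 0  ->  20 a_5 = 8 a_4 + a_3 - 2 a_2 = -41/6  ->  a_5 = -41/120
Truncated series: y(x) = 2 + x - x^2 - (3/2) x^3 - (11/12) x^4 - (41/120) x^5 + O(x^6).

a_0 = 2; a_1 = 1; a_2 = -1; a_3 = -3/2; a_4 = -11/12; a_5 = -41/120


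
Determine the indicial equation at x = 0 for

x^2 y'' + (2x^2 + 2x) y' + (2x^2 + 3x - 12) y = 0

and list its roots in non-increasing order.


Divide by x^2 to reach normal form y'' + P_1(x) y' + P_2(x) y = 0 with P_1(x) = 2 + 2/x and P_2(x) = 2 + 3/x - 12/x^2.
x = 0 is a singular point because the y'-coefficient 2 + 2/x has a pole at x = 0 and the y-coefficient 2 + 3/x - 12/x^2 has a pole at x = 0.
It is a regular singular point because x P_1(x) = p(x) = 2x + 2 and x^2 P_2(x) = q(x) = 2x^2 + 3x - 12 are polynomials, hence analytic at x = 0.
p(0) = 2,  q(0) = -12.
Indicial equation: r(r-1) + p(0) r + q(0) = 0, i.e. r^2 + (p(0) - 1) r + q(0) = 0, i.e. r^2 + 1 r - 12 = 0.
Discriminant: (1)^2 - 4(-12) = 49, so r = (-1 ± 7)/2.
Solving: r_1 = 3, r_2 = -4.

indicial: r^2 + 1 r - 12 = 0; roots r_1 = 3, r_2 = -4


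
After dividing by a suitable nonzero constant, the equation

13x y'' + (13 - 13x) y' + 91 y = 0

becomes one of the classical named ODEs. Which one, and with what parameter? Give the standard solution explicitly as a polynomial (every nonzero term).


All three coefficients share the factor 13; dividing through by 13 gives  x y'' + (1 - x) y' + 7 y = 0.
This matches the Laguerre equation x y'' + (1 - x) y' + n y = 0 with n = 7; the polynomial solution is L_7(x).
With y = sum_k a_k x^k, matching x^k gives (k+1)k a_{k+1} + (k+1) a_{k+1} - k a_k + n a_k = 0, i.e. (k+1)^2 a_{k+1} = (k - n) a_k = (k - 7) a_k. The right side vanishes at k = 7, so the series terminates at degree 7.
Standard normalization L_n(0) = 1 gives a_0 = 1. Work upward with a_{k+1} = (k - 7) a_k / (k+1)^2:
  a_1 = (0 - 7)(1) / 1^2 = -7/1 = -7
  a_2 = (1 - 7)(-7) / 2^2 = 42/4 = 21/2
  a_3 = (2 - 7)(21/2) / 3^2 = (-105/2)/9 = -35/6
  a_4 = (3 - 7)(-35/6) / 4^2 = (70/3)/16 = 35/24
  a_5 = (4 - 7)(35/24) / 5^2 = (-35/8)/25 = -7/40
  a_6 = (5 - 7)(-7/40) / 6^2 = (7/20)/36 = 7/720
  a_7 = (6 - 7)(7/720) / 7^2 = (-7/720)/49 = -1/5040
Hence L_7(x) = -x^7/5040 + 7 x^6/720 - 7 x^5/40 + 35 x^4/24 - 35 x^3/6 + 21 x^2/2 - 7 x + 1.

L_7(x); series = -x^7/5040 + 7 x^6/720 - 7 x^5/40 + 35 x^4/24 - 35 x^3/6 + 21 x^2/2 - 7 x + 1


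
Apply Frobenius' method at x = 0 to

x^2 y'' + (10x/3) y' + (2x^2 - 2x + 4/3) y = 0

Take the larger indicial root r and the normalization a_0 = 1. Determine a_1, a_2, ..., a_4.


Write in Frobenius form y'' + (p(x)/x) y' + (q(x)/x^2) y = 0:
  p(x) = 10/3,  q(x) = 2x^2 - 2x + 4/3.
Indicial equation: r(r-1) + (10/3) r + (4/3) = 0 -> roots r_1 = -1, r_2 = -4/3.
Take r = r_1 = -1. Let y(x) = x^r sum_{n>=0} a_n x^n with a_0 = 1.
Substitute y = x^r sum a_n x^n and match x^{r+n}. The recurrence is
  D(n) a_n - 2 a_{n-1} + 2 a_{n-2} = 0,  where D(n) = (r+n)(r+n-1) + (10/3)(r+n) + (4/3).
  a_n = [2 a_{n-1} - 2 a_{n-2}] / D(n).
Since the indicial polynomial factors as (r - r_1)(r - r_2), D(n) = (r_1 + n - r_1)(r_1 + n - r_2) = n(n + 1/3).
Evaluating step by step (a_0 = 1):
  n = 1: D(1) = 1(1 + 1/3) = 4/3; numerator = 2(1) = 2; a_1 = (2)/(4/3) = 3/2
  n = 2: D(2) = 2(2 + 1/3) = 14/3; numerator = 2(3/2) - 2(1) = 1; a_2 = (1)/(14/3) = 3/14
  n = 3: D(3) = 3(3 + 1/3) = 10; numerator = 2(3/14) - 2(3/2) = -18/7; a_3 = (-18/7)/(10) = -9/35
  n = 4: D(4) = 4(4 + 1/3) = 52/3; numerator = 2(-9/35) - 2(3/14) = -33/35; a_4 = (-33/35)/(52/3) = -99/1820

r = -1; a_0 = 1; a_1 = 3/2; a_2 = 3/14; a_3 = -9/35; a_4 = -99/1820


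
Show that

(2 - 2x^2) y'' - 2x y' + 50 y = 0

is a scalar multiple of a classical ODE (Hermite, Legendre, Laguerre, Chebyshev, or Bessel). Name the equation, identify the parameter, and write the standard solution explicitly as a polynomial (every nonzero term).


All three coefficients share the factor 2; dividing through by 2 gives  (1 - x^2) y'' - x y' + 25 y = 0.
This matches the Chebyshev equation (1 - x^2) y'' - x y' + n^2 y = 0 (note the -x y' term, not -2x y') with n^2 = 25, so n = 5; the polynomial solution is T_5(x).
With y = sum_k a_k x^k, matching x^k gives (k+2)(k+1) a_{k+2} = (k^2 - n^2) a_k = (k - 5)(k + 5) a_k. The right side vanishes at k = 5, so the series with the parity of 5 terminates at degree 5.
Standard normalization: leading coefficient of T_n is 2^(n-1), so a_5 = 2^4 = 16. Work downward with a_k = (k+1)(k+2) a_{k+2} / ((k - 5)(k + 5)):
  a_3 = (4)(5)(16) / ((3 - 5)(3 + 5)) = 320/(-16) = -20
  a_1 = (2)(3)(-20) / ((1 - 5)(1 + 5)) = -120/(-24) = 5
Hence T_5(x) = 16 x^5 - 20 x^3 + 5 x.

T_5(x); series = 16 x^5 - 20 x^3 + 5 x


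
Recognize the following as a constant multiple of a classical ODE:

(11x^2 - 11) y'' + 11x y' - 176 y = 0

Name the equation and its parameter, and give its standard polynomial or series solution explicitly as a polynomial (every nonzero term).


All three coefficients share the factor -11; dividing through by -11 gives  (1 - x^2) y'' - x y' + 16 y = 0.
This matches the Chebyshev equation (1 - x^2) y'' - x y' + n^2 y = 0 (note the -x y' term, not -2x y') with n^2 = 16, so n = 4; the polynomial solution is T_4(x).
With y = sum_k a_k x^k, matching x^k gives (k+2)(k+1) a_{k+2} = (k^2 - n^2) a_k = (k - 4)(k + 4) a_k. The right side vanishes at k = 4, so the series with the parity of 4 terminates at degree 4.
Standard normalization: leading coefficient of T_n is 2^(n-1), so a_4 = 2^3 = 8. Work downward with a_k = (k+1)(k+2) a_{k+2} / ((k - 4)(k + 4)):
  a_2 = (3)(4)(8) / ((2 - 4)(2 + 4)) = 96/(-12) = -8
  a_0 = (1)(2)(-8) / ((0 - 4)(0 + 4)) = -16/(-16) = 1
Hence T_4(x) = 8 x^4 - 8 x^2 + 1.

T_4(x); series = 8 x^4 - 8 x^2 + 1


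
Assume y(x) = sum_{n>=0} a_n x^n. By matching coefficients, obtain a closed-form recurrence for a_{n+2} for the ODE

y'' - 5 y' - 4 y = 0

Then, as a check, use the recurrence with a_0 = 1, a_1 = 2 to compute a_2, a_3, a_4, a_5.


Substitute y = sum_n a_n x^n.
y''(x) has coefficient (n+2)(n+1) a_{n+2} at x^n;
-5 y'(x) has coefficient -5 (n+1) a_{n+1} at x^n;
-4 y(x) has coefficient -4 a_n at x^n.
Matching x^n: (n+2)(n+1) a_{n+2} - 5 (n+1) a_{n+1} - 4 a_n = 0.
Thus a_{n+2} = [5 (n+1) a_{n+1} + 4 a_n] / ((n+1)(n+2)).

Check with a_0 = 1, a_1 = 2 (apply the recurrence for n = 0, 1, 2, 3): a_0 = 1, a_1 = 2, a_2 = 7, a_3 = 13, a_4 = 223/12, a_5 = 1271/60.

a_(n+2) = [5 (n+1) a_(n+1) + 4 a_n] / ((n+1)(n+2)); check: a_0 = 1, a_1 = 2, a_2 = 7, a_3 = 13, a_4 = 223/12, a_5 = 1271/60


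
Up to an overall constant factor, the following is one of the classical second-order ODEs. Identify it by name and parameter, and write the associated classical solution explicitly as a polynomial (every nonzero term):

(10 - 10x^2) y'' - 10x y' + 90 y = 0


All three coefficients share the factor 10; dividing through by 10 gives  (1 - x^2) y'' - x y' + 9 y = 0.
This matches the Chebyshev equation (1 - x^2) y'' - x y' + n^2 y = 0 (note the -x y' term, not -2x y') with n^2 = 9, so n = 3; the polynomial solution is T_3(x).
With y = sum_k a_k x^k, matching x^k gives (k+2)(k+1) a_{k+2} = (k^2 - n^2) a_k = (k - 3)(k + 3) a_k. The right side vanishes at k = 3, so the series with the parity of 3 terminates at degree 3.
Standard normalization: leading coefficient of T_n is 2^(n-1), so a_3 = 2^2 = 4. Work downward with a_k = (k+1)(k+2) a_{k+2} / ((k - 3)(k + 3)):
  a_1 = (2)(3)(4) / ((1 - 3)(1 + 3)) = 24/(-8) = -3
Hence T_3(x) = 4 x^3 - 3 x.

T_3(x); series = 4 x^3 - 3 x


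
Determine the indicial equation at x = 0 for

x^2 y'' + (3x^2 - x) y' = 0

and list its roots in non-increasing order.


Divide by x^2 to reach normal form y'' + P_1(x) y' + P_2(x) y = 0 with P_1(x) = 3 - 1/x and P_2(x) = 0.
x = 0 is a singular point because the y'-coefficient 3 - 1/x has a pole at x = 0.
It is a regular singular point because x P_1(x) = p(x) = 3x - 1 and x^2 P_2(x) = q(x) = 0 are polynomials, hence analytic at x = 0.
p(0) = -1,  q(0) = 0.
Indicial equation: r(r-1) + p(0) r + q(0) = 0, i.e. r^2 + (p(0) - 1) r + q(0) = 0, i.e. r^2 - 2 r = 0.
Discriminant: (-2)^2 - 4(0) = 4, so r = (2 ± 2)/2.
Solving: r_1 = 2, r_2 = 0.

indicial: r^2 - 2 r = 0; roots r_1 = 2, r_2 = 0


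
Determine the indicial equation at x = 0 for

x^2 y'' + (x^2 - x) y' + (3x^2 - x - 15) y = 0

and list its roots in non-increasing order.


Divide by x^2 to reach normal form y'' + P_1(x) y' + P_2(x) y = 0 with P_1(x) = 1 - 1/x and P_2(x) = 3 - 1/x - 15/x^2.
x = 0 is a singular point because the y'-coefficient 1 - 1/x has a pole at x = 0 and the y-coefficient 3 - 1/x - 15/x^2 has a pole at x = 0.
It is a regular singular point because x P_1(x) = p(x) = x - 1 and x^2 P_2(x) = q(x) = 3x^2 - x - 15 are polynomials, hence analytic at x = 0.
p(0) = -1,  q(0) = -15.
Indicial equation: r(r-1) + p(0) r + q(0) = 0, i.e. r^2 + (p(0) - 1) r + q(0) = 0, i.e. r^2 - 2 r - 15 = 0.
Discriminant: (-2)^2 - 4(-15) = 64, so r = (2 ± 8)/2.
Solving: r_1 = 5, r_2 = -3.

indicial: r^2 - 2 r - 15 = 0; roots r_1 = 5, r_2 = -3


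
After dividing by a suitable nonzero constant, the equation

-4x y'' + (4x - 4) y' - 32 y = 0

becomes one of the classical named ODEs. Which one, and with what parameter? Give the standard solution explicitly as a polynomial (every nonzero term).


All three coefficients share the factor -4; dividing through by -4 gives  x y'' + (1 - x) y' + 8 y = 0.
This matches the Laguerre equation x y'' + (1 - x) y' + n y = 0 with n = 8; the polynomial solution is L_8(x).
With y = sum_k a_k x^k, matching x^k gives (k+1)k a_{k+1} + (k+1) a_{k+1} - k a_k + n a_k = 0, i.e. (k+1)^2 a_{k+1} = (k - n) a_k = (k - 8) a_k. The right side vanishes at k = 8, so the series terminates at degree 8.
Standard normalization L_n(0) = 1 gives a_0 = 1. Work upward with a_{k+1} = (k - 8) a_k / (k+1)^2:
  a_1 = (0 - 8)(1) / 1^2 = -8/1 = -8
  a_2 = (1 - 8)(-8) / 2^2 = 56/4 = 14
  a_3 = (2 - 8)(14) / 3^2 = -84/9 = -28/3
  a_4 = (3 - 8)(-28/3) / 4^2 = (140/3)/16 = 35/12
  a_5 = (4 - 8)(35/12) / 5^2 = (-35/3)/25 = -7/15
  a_6 = (5 - 8)(-7/15) / 6^2 = (7/5)/36 = 7/180
  a_7 = (6 - 8)(7/180) / 7^2 = (-7/90)/49 = -1/630
  a_8 = (7 - 8)(-1/630) / 8^2 = (1/630)/64 = 1/40320
Hence L_8(x) = x^8/40320 - x^7/630 + 7 x^6/180 - 7 x^5/15 + 35 x^4/12 - 28 x^3/3 + 14 x^2 - 8 x + 1.

L_8(x); series = x^8/40320 - x^7/630 + 7 x^6/180 - 7 x^5/15 + 35 x^4/12 - 28 x^3/3 + 14 x^2 - 8 x + 1


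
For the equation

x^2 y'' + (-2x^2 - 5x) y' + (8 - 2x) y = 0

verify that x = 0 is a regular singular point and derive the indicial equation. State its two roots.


Divide by x^2 to reach normal form y'' + P_1(x) y' + P_2(x) y = 0 with P_1(x) = -2 - 5/x and P_2(x) = -2/x + 8/x^2.
x = 0 is a singular point because the y'-coefficient -2 - 5/x has a pole at x = 0 and the y-coefficient -2/x + 8/x^2 has a pole at x = 0.
It is a regular singular point because x P_1(x) = p(x) = -2x - 5 and x^2 P_2(x) = q(x) = 8 - 2x are polynomials, hence analytic at x = 0.
p(0) = -5,  q(0) = 8.
Indicial equation: r(r-1) + p(0) r + q(0) = 0, i.e. r^2 + (p(0) - 1) r + q(0) = 0, i.e. r^2 - 6 r + 8 = 0.
Discriminant: (-6)^2 - 4(8) = 4, so r = (6 ± 2)/2.
Solving: r_1 = 4, r_2 = 2.

indicial: r^2 - 6 r + 8 = 0; roots r_1 = 4, r_2 = 2


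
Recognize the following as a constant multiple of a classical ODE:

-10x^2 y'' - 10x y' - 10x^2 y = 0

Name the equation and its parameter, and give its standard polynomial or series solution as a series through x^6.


All three coefficients share the factor -10; dividing through by -10 gives  x^2 y'' + x y' + x^2 y = 0.
This matches the Bessel equation x^2 y'' + x y' + (x^2 - nu^2) y = 0 with nu^2 = 0, so nu = 0; the solution bounded at x = 0 is J_0(x).
Frobenius at x = 0: indicial roots ±nu; for r = nu the recurrence k(k + 2nu) c_k = -c_{k-2} gives the standard series J_nu(x) = sum_{k>=0} (-1)^k / (k! (k+nu)!) (x/2)^(2k+nu). Evaluate the first 4 terms:
  k = 0: (-1)^0 / (0! * 0! * 2^0) x^0 = 1/(1*1*1) x^0 = (1) x^0
  k = 1: (-1)^1 / (1! * 1! * 2^2) x^2 = -1/(1*1*4) x^2 = (-1/4) x^2
  k = 2: (-1)^2 / (2! * 2! * 2^4) x^4 = 1/(2*2*16) x^4 = (1/64) x^4
  k = 3: (-1)^3 / (3! * 3! * 2^6) x^6 = -1/(6*6*64) x^6 = (-1/2304) x^6
Hence J_0(x) = -x^6/2304 + x^4/64 - x^2/4 + 1 + ....

J_0(x); series = -x^6/2304 + x^4/64 - x^2/4 + 1


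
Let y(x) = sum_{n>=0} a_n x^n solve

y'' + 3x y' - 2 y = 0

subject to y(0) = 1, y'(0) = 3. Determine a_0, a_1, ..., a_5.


Ansatz: y(x) = sum_{n>=0} a_n x^n, so y'(x) = sum_{n>=1} n a_n x^(n-1) and y''(x) = sum_{n>=2} n(n-1) a_n x^(n-2).
Substitute into P(x) y'' + Q(x) y' + R(x) y = 0 with P(x) = 1, Q(x) = 3x, R(x) = -2, and match powers of x.
Initial conditions: a_0 = 1, a_1 = 3.
Setting the coefficient of each power of x to zero and solving order by order (substituting the coefficients already found):
  x^0: 2 a_2 - 2 a_0 = 0  ->  2 a_2 = 2 a_0 = 2  ->  a_2 = 1
  x^1: 6 a_3 + a_1 = 0  ->  6 a_3 = -a_1 = -3  ->  a_3 = -1/2
  x^2: 12 a_4 + 4 a_2 = 0  ->  12 a_4 = -4 a_2 = -4  ->  a_4 = -1/3
  x^3: 20 a_5 + 7 a_3 = 0  ->  20 a_5 = -7 a_3 = 7/2  ->  a_5 = 7/40
Truncated series: y(x) = 1 + 3 x + x^2 - (1/2) x^3 - (1/3) x^4 + (7/40) x^5 + O(x^6).

a_0 = 1; a_1 = 3; a_2 = 1; a_3 = -1/2; a_4 = -1/3; a_5 = 7/40


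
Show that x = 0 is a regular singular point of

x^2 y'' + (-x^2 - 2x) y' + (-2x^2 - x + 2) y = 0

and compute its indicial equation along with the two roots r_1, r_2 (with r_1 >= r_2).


Divide by x^2 to reach normal form y'' + P_1(x) y' + P_2(x) y = 0 with P_1(x) = -1 - 2/x and P_2(x) = -2 - 1/x + 2/x^2.
x = 0 is a singular point because the y'-coefficient -1 - 2/x has a pole at x = 0 and the y-coefficient -2 - 1/x + 2/x^2 has a pole at x = 0.
It is a regular singular point because x P_1(x) = p(x) = -x - 2 and x^2 P_2(x) = q(x) = -2x^2 - x + 2 are polynomials, hence analytic at x = 0.
p(0) = -2,  q(0) = 2.
Indicial equation: r(r-1) + p(0) r + q(0) = 0, i.e. r^2 + (p(0) - 1) r + q(0) = 0, i.e. r^2 - 3 r + 2 = 0.
Discriminant: (-3)^2 - 4(2) = 1, so r = (3 ± 1)/2.
Solving: r_1 = 2, r_2 = 1.

indicial: r^2 - 3 r + 2 = 0; roots r_1 = 2, r_2 = 1


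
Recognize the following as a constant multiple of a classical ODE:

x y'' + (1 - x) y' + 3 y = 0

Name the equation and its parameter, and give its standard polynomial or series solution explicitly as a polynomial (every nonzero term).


The equation is already in a standard form:  x y'' + (1 - x) y' + 3 y = 0.
This matches the Laguerre equation x y'' + (1 - x) y' + n y = 0 with n = 3; the polynomial solution is L_3(x).
With y = sum_k a_k x^k, matching x^k gives (k+1)k a_{k+1} + (k+1) a_{k+1} - k a_k + n a_k = 0, i.e. (k+1)^2 a_{k+1} = (k - n) a_k = (k - 3) a_k. The right side vanishes at k = 3, so the series terminates at degree 3.
Standard normalization L_n(0) = 1 gives a_0 = 1. Work upward with a_{k+1} = (k - 3) a_k / (k+1)^2:
  a_1 = (0 - 3)(1) / 1^2 = -3/1 = -3
  a_2 = (1 - 3)(-3) / 2^2 = 6/4 = 3/2
  a_3 = (2 - 3)(3/2) / 3^2 = (-3/2)/9 = -1/6
Hence L_3(x) = -x^3/6 + 3 x^2/2 - 3 x + 1.

L_3(x); series = -x^3/6 + 3 x^2/2 - 3 x + 1


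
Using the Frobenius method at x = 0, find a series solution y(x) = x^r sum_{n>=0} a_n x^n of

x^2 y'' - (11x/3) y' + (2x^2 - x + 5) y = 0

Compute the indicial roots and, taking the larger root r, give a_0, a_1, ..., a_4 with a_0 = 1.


Write in Frobenius form y'' + (p(x)/x) y' + (q(x)/x^2) y = 0:
  p(x) = -11/3,  q(x) = 2x^2 - x + 5.
Indicial equation: r(r-1) + (-11/3) r + (5) = 0 -> roots r_1 = 3, r_2 = 5/3.
Take r = r_1 = 3. Let y(x) = x^r sum_{n>=0} a_n x^n with a_0 = 1.
Substitute y = x^r sum a_n x^n and match x^{r+n}. The recurrence is
  D(n) a_n - 1 a_{n-1} + 2 a_{n-2} = 0,  where D(n) = (r+n)(r+n-1) + (-11/3)(r+n) + (5).
  a_n = [1 a_{n-1} - 2 a_{n-2}] / D(n).
Since the indicial polynomial factors as (r - r_1)(r - r_2), D(n) = (r_1 + n - r_1)(r_1 + n - r_2) = n(n + 4/3).
Evaluating step by step (a_0 = 1):
  n = 1: D(1) = 1(1 + 4/3) = 7/3; numerator = 1(1) = 1; a_1 = (1)/(7/3) = 3/7
  n = 2: D(2) = 2(2 + 4/3) = 20/3; numerator = 1(3/7) - 2(1) = -11/7; a_2 = (-11/7)/(20/3) = -33/140
  n = 3: D(3) = 3(3 + 4/3) = 13; numerator = 1(-33/140) - 2(3/7) = -153/140; a_3 = (-153/140)/(13) = -153/1820
  n = 4: D(4) = 4(4 + 4/3) = 64/3; numerator = 1(-153/1820) - 2(-33/140) = 141/364; a_4 = (141/364)/(64/3) = 423/23296

r = 3; a_0 = 1; a_1 = 3/7; a_2 = -33/140; a_3 = -153/1820; a_4 = 423/23296


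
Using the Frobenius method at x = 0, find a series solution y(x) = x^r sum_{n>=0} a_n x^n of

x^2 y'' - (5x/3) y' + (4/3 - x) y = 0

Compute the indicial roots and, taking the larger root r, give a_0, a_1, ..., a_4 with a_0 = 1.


Write in Frobenius form y'' + (p(x)/x) y' + (q(x)/x^2) y = 0:
  p(x) = -5/3,  q(x) = 4/3 - x.
Indicial equation: r(r-1) + (-5/3) r + (4/3) = 0 -> roots r_1 = 2, r_2 = 2/3.
Take r = r_1 = 2. Let y(x) = x^r sum_{n>=0} a_n x^n with a_0 = 1.
Substitute y = x^r sum a_n x^n and match x^{r+n}. The recurrence is
  D(n) a_n - 1 a_{n-1} = 0,  where D(n) = (r+n)(r+n-1) + (-5/3)(r+n) + (4/3).
  a_n = 1 / D(n) * a_{n-1}.
Since the indicial polynomial factors as (r - r_1)(r - r_2), D(n) = (r_1 + n - r_1)(r_1 + n - r_2) = n(n + 4/3).
Evaluating step by step (a_0 = 1):
  n = 1: D(1) = 1(1 + 4/3) = 7/3; numerator = 1(1) = 1; a_1 = (1)/(7/3) = 3/7
  n = 2: D(2) = 2(2 + 4/3) = 20/3; numerator = 1(3/7) = 3/7; a_2 = (3/7)/(20/3) = 9/140
  n = 3: D(3) = 3(3 + 4/3) = 13; numerator = 1(9/140) = 9/140; a_3 = (9/140)/(13) = 9/1820
  n = 4: D(4) = 4(4 + 4/3) = 64/3; numerator = 1(9/1820) = 9/1820; a_4 = (9/1820)/(64/3) = 27/116480

r = 2; a_0 = 1; a_1 = 3/7; a_2 = 9/140; a_3 = 9/1820; a_4 = 27/116480


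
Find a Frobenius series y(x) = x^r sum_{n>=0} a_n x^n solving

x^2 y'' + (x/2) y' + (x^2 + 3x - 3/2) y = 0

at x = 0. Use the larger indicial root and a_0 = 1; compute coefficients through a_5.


Write in Frobenius form y'' + (p(x)/x) y' + (q(x)/x^2) y = 0:
  p(x) = 1/2,  q(x) = x^2 + 3x - 3/2.
Indicial equation: r(r-1) + (1/2) r + (-3/2) = 0 -> roots r_1 = 3/2, r_2 = -1.
Take r = r_1 = 3/2. Let y(x) = x^r sum_{n>=0} a_n x^n with a_0 = 1.
Substitute y = x^r sum a_n x^n and match x^{r+n}. The recurrence is
  D(n) a_n + 3 a_{n-1} + 1 a_{n-2} = 0,  where D(n) = (r+n)(r+n-1) + (1/2)(r+n) + (-3/2).
  a_n = [-3 a_{n-1} - 1 a_{n-2}] / D(n).
Since the indicial polynomial factors as (r - r_1)(r - r_2), D(n) = (r_1 + n - r_1)(r_1 + n - r_2) = n(n + 5/2).
Evaluating step by step (a_0 = 1):
  n = 1: D(1) = 1(1 + 5/2) = 7/2; numerator = -3(1) = -3; a_1 = (-3)/(7/2) = -6/7
  n = 2: D(2) = 2(2 + 5/2) = 9; numerator = -3(-6/7) - 1(1) = 11/7; a_2 = (11/7)/(9) = 11/63
  n = 3: D(3) = 3(3 + 5/2) = 33/2; numerator = -3(11/63) - 1(-6/7) = 1/3; a_3 = (1/3)/(33/2) = 2/99
  n = 4: D(4) = 4(4 + 5/2) = 26; numerator = -3(2/99) - 1(11/63) = -163/693; a_4 = (-163/693)/(26) = -163/18018
  n = 5: D(5) = 5(5 + 5/2) = 75/2; numerator = -3(-163/18018) - 1(2/99) = 125/18018; a_5 = (125/18018)/(75/2) = 5/27027

r = 3/2; a_0 = 1; a_1 = -6/7; a_2 = 11/63; a_3 = 2/99; a_4 = -163/18018; a_5 = 5/27027


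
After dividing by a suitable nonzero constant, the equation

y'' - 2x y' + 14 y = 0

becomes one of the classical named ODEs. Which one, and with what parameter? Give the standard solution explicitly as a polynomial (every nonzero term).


The equation is already in a standard form:  y'' - 2x y' + 14 y = 0.
This matches the Hermite equation y'' - 2x y' + 2n y = 0 with 2n = 14, so n = 7; the polynomial solution is H_7(x).
With y = sum_k a_k x^k, matching x^k gives (k+2)(k+1) a_{k+2} = 2(k - n) a_k = 2(k - 7) a_k. The right side vanishes at k = 7, so the series with the parity of 7 terminates at degree 7.
Standard normalization: leading coefficient of H_n is 2^n, so a_7 = 2^7 = 128. Work downward with a_k = (k+1)(k+2) a_{k+2} / (2(k - n)):
  a_5 = (6)(7)(128) / (2(5 - 7)) = 5376/(-4) = -1344
  a_3 = (4)(5)(-1344) / (2(3 - 7)) = -26880/(-8) = 3360
  a_1 = (2)(3)(3360) / (2(1 - 7)) = 20160/(-12) = -1680
Hence H_7(x) = 128 x^7 - 1344 x^5 + 3360 x^3 - 1680 x.

H_7(x); series = 128 x^7 - 1344 x^5 + 3360 x^3 - 1680 x


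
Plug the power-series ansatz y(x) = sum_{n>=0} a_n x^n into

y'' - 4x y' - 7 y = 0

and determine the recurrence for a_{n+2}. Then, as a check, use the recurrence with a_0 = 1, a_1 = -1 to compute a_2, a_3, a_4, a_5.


Substitute y = sum_n a_n x^n.
y''(x) has coefficient (n+2)(n+1) a_{n+2} at x^n;
-4 x y'(x) has coefficient -4 n a_n at x^n (shift);
-7 y(x) has coefficient -7 a_n at x^n.
Matching x^n: (n+2)(n+1) a_{n+2} + (-4n - 7) a_n = 0.
Thus a_{n+2} = (4n + 7) / ((n+1)(n+2)) * a_n.

Check with a_0 = 1, a_1 = -1 (apply the recurrence for n = 0, 1, 2, 3): a_0 = 1, a_1 = -1, a_2 = 7/2, a_3 = -11/6, a_4 = 35/8, a_5 = -209/120.

a_(n+2) = (4n + 7) / ((n+1)(n+2)) * a_n; check: a_0 = 1, a_1 = -1, a_2 = 7/2, a_3 = -11/6, a_4 = 35/8, a_5 = -209/120


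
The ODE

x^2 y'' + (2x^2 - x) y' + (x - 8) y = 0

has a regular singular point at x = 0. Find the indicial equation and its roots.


Divide by x^2 to reach normal form y'' + P_1(x) y' + P_2(x) y = 0 with P_1(x) = 2 - 1/x and P_2(x) = 1/x - 8/x^2.
x = 0 is a singular point because the y'-coefficient 2 - 1/x has a pole at x = 0 and the y-coefficient 1/x - 8/x^2 has a pole at x = 0.
It is a regular singular point because x P_1(x) = p(x) = 2x - 1 and x^2 P_2(x) = q(x) = x - 8 are polynomials, hence analytic at x = 0.
p(0) = -1,  q(0) = -8.
Indicial equation: r(r-1) + p(0) r + q(0) = 0, i.e. r^2 + (p(0) - 1) r + q(0) = 0, i.e. r^2 - 2 r - 8 = 0.
Discriminant: (-2)^2 - 4(-8) = 36, so r = (2 ± 6)/2.
Solving: r_1 = 4, r_2 = -2.

indicial: r^2 - 2 r - 8 = 0; roots r_1 = 4, r_2 = -2


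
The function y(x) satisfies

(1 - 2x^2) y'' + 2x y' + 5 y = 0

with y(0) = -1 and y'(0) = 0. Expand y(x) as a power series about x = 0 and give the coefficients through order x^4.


Ansatz: y(x) = sum_{n>=0} a_n x^n, so y'(x) = sum_{n>=1} n a_n x^(n-1) and y''(x) = sum_{n>=2} n(n-1) a_n x^(n-2).
Substitute into P(x) y'' + Q(x) y' + R(x) y = 0 with P(x) = 1 - 2x^2, Q(x) = 2x, R(x) = 5, and match powers of x.
Initial conditions: a_0 = -1, a_1 = 0.
Setting the coefficient of each power of x to zero and solving order by order (substituting the coefficients already found):
  x^0: 2 a_2 + 5 a_0 = 0  ->  2 a_2 = -5 a_0 = 5  ->  a_2 = 5/2
  x^1: 6 a_3 + 7 a_1 = 0  ->  6 a_3 = -7 a_1 = 0  ->  a_3 = 0
  x^2: 12 a_4 + 5 a_2 = 0  ->  12 a_4 = -5 a_2 = -25/2  ->  a_4 = -25/24
Truncated series: y(x) = -1 + (5/2) x^2 - (25/24) x^4 + O(x^5).

a_0 = -1; a_1 = 0; a_2 = 5/2; a_3 = 0; a_4 = -25/24


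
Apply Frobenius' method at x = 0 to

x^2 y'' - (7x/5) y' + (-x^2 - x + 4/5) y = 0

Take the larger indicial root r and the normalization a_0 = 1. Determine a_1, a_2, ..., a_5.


Write in Frobenius form y'' + (p(x)/x) y' + (q(x)/x^2) y = 0:
  p(x) = -7/5,  q(x) = -x^2 - x + 4/5.
Indicial equation: r(r-1) + (-7/5) r + (4/5) = 0 -> roots r_1 = 2, r_2 = 2/5.
Take r = r_1 = 2. Let y(x) = x^r sum_{n>=0} a_n x^n with a_0 = 1.
Substitute y = x^r sum a_n x^n and match x^{r+n}. The recurrence is
  D(n) a_n - 1 a_{n-1} - 1 a_{n-2} = 0,  where D(n) = (r+n)(r+n-1) + (-7/5)(r+n) + (4/5).
  a_n = [1 a_{n-1} + 1 a_{n-2}] / D(n).
Since the indicial polynomial factors as (r - r_1)(r - r_2), D(n) = (r_1 + n - r_1)(r_1 + n - r_2) = n(n + 8/5).
Evaluating step by step (a_0 = 1):
  n = 1: D(1) = 1(1 + 8/5) = 13/5; numerator = 1(1) = 1; a_1 = (1)/(13/5) = 5/13
  n = 2: D(2) = 2(2 + 8/5) = 36/5; numerator = 1(5/13) + 1(1) = 18/13; a_2 = (18/13)/(36/5) = 5/26
  n = 3: D(3) = 3(3 + 8/5) = 69/5; numerator = 1(5/26) + 1(5/13) = 15/26; a_3 = (15/26)/(69/5) = 25/598
  n = 4: D(4) = 4(4 + 8/5) = 112/5; numerator = 1(25/598) + 1(5/26) = 70/299; a_4 = (70/299)/(112/5) = 25/2392
  n = 5: D(5) = 5(5 + 8/5) = 33; numerator = 1(25/2392) + 1(25/598) = 125/2392; a_5 = (125/2392)/(33) = 125/78936

r = 2; a_0 = 1; a_1 = 5/13; a_2 = 5/26; a_3 = 25/598; a_4 = 25/2392; a_5 = 125/78936


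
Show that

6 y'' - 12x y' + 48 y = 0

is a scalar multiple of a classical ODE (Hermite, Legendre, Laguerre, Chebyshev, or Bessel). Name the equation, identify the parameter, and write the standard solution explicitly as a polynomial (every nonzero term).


All three coefficients share the factor 6; dividing through by 6 gives  y'' - 2x y' + 8 y = 0.
This matches the Hermite equation y'' - 2x y' + 2n y = 0 with 2n = 8, so n = 4; the polynomial solution is H_4(x).
With y = sum_k a_k x^k, matching x^k gives (k+2)(k+1) a_{k+2} = 2(k - n) a_k = 2(k - 4) a_k. The right side vanishes at k = 4, so the series with the parity of 4 terminates at degree 4.
Standard normalization: leading coefficient of H_n is 2^n, so a_4 = 2^4 = 16. Work downward with a_k = (k+1)(k+2) a_{k+2} / (2(k - n)):
  a_2 = (3)(4)(16) / (2(2 - 4)) = 192/(-4) = -48
  a_0 = (1)(2)(-48) / (2(0 - 4)) = -96/(-8) = 12
Hence H_4(x) = 16 x^4 - 48 x^2 + 12.

H_4(x); series = 16 x^4 - 48 x^2 + 12


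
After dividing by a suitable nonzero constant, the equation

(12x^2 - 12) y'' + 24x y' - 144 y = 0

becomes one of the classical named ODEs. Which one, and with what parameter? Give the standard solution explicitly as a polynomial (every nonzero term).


All three coefficients share the factor -12; dividing through by -12 gives  (1 - x^2) y'' - 2x y' + 12 y = 0.
This matches the Legendre equation (1 - x^2) y'' - 2x y' + n(n+1) y = 0 (note the -2x y' term) with n(n+1) = 12, so n = 3; the polynomial solution is P_3(x).
With y = sum_k a_k x^k, matching x^k gives (k+2)(k+1) a_{k+2} = [k(k+1) - n(n+1)] a_k = (k - 3)(k + 4) a_k. The right side vanishes at k = 3, so the series with the parity of 3 terminates at degree 3.
Standard normalization (P_n(1) = 1): leading coefficient (2n)!/(2^n (n!)^2) = 720/(8*36) = 5/2, so a_3 = 5/2. Work downward with a_k = (k+1)(k+2) a_{k+2} / ((k - 3)(k + 4)):
  a_1 = (2)(3)(5/2) / ((1 - 3)(1 + 4)) = 15/(-10) = -3/2
Hence P_3(x) = 5 x^3/2 - 3 x/2.

P_3(x); series = 5 x^3/2 - 3 x/2


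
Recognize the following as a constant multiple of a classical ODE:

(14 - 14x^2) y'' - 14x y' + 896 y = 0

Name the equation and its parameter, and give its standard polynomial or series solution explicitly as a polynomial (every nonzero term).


All three coefficients share the factor 14; dividing through by 14 gives  (1 - x^2) y'' - x y' + 64 y = 0.
This matches the Chebyshev equation (1 - x^2) y'' - x y' + n^2 y = 0 (note the -x y' term, not -2x y') with n^2 = 64, so n = 8; the polynomial solution is T_8(x).
With y = sum_k a_k x^k, matching x^k gives (k+2)(k+1) a_{k+2} = (k^2 - n^2) a_k = (k - 8)(k + 8) a_k. The right side vanishes at k = 8, so the series with the parity of 8 terminates at degree 8.
Standard normalization: leading coefficient of T_n is 2^(n-1), so a_8 = 2^7 = 128. Work downward with a_k = (k+1)(k+2) a_{k+2} / ((k - 8)(k + 8)):
  a_6 = (7)(8)(128) / ((6 - 8)(6 + 8)) = 7168/(-28) = -256
  a_4 = (5)(6)(-256) / ((4 - 8)(4 + 8)) = -7680/(-48) = 160
  a_2 = (3)(4)(160) / ((2 - 8)(2 + 8)) = 1920/(-60) = -32
  a_0 = (1)(2)(-32) / ((0 - 8)(0 + 8)) = -64/(-64) = 1
Hence T_8(x) = 128 x^8 - 256 x^6 + 160 x^4 - 32 x^2 + 1.

T_8(x); series = 128 x^8 - 256 x^6 + 160 x^4 - 32 x^2 + 1


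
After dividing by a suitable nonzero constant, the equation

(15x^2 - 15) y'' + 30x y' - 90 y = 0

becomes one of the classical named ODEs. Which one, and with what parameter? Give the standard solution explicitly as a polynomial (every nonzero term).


All three coefficients share the factor -15; dividing through by -15 gives  (1 - x^2) y'' - 2x y' + 6 y = 0.
This matches the Legendre equation (1 - x^2) y'' - 2x y' + n(n+1) y = 0 (note the -2x y' term) with n(n+1) = 6, so n = 2; the polynomial solution is P_2(x).
With y = sum_k a_k x^k, matching x^k gives (k+2)(k+1) a_{k+2} = [k(k+1) - n(n+1)] a_k = (k - 2)(k + 3) a_k. The right side vanishes at k = 2, so the series with the parity of 2 terminates at degree 2.
Standard normalization (P_n(1) = 1): leading coefficient (2n)!/(2^n (n!)^2) = 24/(4*4) = 3/2, so a_2 = 3/2. Work downward with a_k = (k+1)(k+2) a_{k+2} / ((k - 2)(k + 3)):
  a_0 = (1)(2)(3/2) / ((0 - 2)(0 + 3)) = 3/(-6) = -1/2
Hence P_2(x) = 3 x^2/2 - 1/2.

P_2(x); series = 3 x^2/2 - 1/2


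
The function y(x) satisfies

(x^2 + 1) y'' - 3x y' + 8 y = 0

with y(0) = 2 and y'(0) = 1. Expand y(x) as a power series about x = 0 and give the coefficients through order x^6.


Ansatz: y(x) = sum_{n>=0} a_n x^n, so y'(x) = sum_{n>=1} n a_n x^(n-1) and y''(x) = sum_{n>=2} n(n-1) a_n x^(n-2).
Substitute into P(x) y'' + Q(x) y' + R(x) y = 0 with P(x) = x^2 + 1, Q(x) = -3x, R(x) = 8, and match powers of x.
Initial conditions: a_0 = 2, a_1 = 1.
Setting the coefficient of each power of x to zero and solving order by order (substituting the coefficients already found):
  x^0: 2 a_2 + 8 a_0 = 0  ->  2 a_2 = -8 a_0 = -16  ->  a_2 = -8
  x^1: 6 a_3 + 5 a_1 = 0  ->  6 a_3 = -5 a_1 = -5  ->  a_3 = -5/6
  x^2: 12 a_4 + 4 a_2 = 0  ->  12 a_4 = -4 a_2 = 32  ->  a_4 = 8/3
  x^3: 20 a_5 + 5 a_3 = 0  ->  20 a_5 = -5 a_3 = 25/6  ->  a_5 = 5/24
  x^4: 30 a_6 + 8 a_4 = 0  ->  30 a_6 = -8 a_4 = -64/3  ->  a_6 = -32/45
Truncated series: y(x) = 2 + x - 8 x^2 - (5/6) x^3 + (8/3) x^4 + (5/24) x^5 - (32/45) x^6 + O(x^7).

a_0 = 2; a_1 = 1; a_2 = -8; a_3 = -5/6; a_4 = 8/3; a_5 = 5/24; a_6 = -32/45


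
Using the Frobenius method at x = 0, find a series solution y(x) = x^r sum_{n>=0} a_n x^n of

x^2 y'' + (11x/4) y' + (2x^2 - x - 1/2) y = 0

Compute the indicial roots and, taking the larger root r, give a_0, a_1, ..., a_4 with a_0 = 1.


Write in Frobenius form y'' + (p(x)/x) y' + (q(x)/x^2) y = 0:
  p(x) = 11/4,  q(x) = 2x^2 - x - 1/2.
Indicial equation: r(r-1) + (11/4) r + (-1/2) = 0 -> roots r_1 = 1/4, r_2 = -2.
Take r = r_1 = 1/4. Let y(x) = x^r sum_{n>=0} a_n x^n with a_0 = 1.
Substitute y = x^r sum a_n x^n and match x^{r+n}. The recurrence is
  D(n) a_n - 1 a_{n-1} + 2 a_{n-2} = 0,  where D(n) = (r+n)(r+n-1) + (11/4)(r+n) + (-1/2).
  a_n = [1 a_{n-1} - 2 a_{n-2}] / D(n).
Since the indicial polynomial factors as (r - r_1)(r - r_2), D(n) = (r_1 + n - r_1)(r_1 + n - r_2) = n(n + 9/4).
Evaluating step by step (a_0 = 1):
  n = 1: D(1) = 1(1 + 9/4) = 13/4; numerator = 1(1) = 1; a_1 = (1)/(13/4) = 4/13
  n = 2: D(2) = 2(2 + 9/4) = 17/2; numerator = 1(4/13) - 2(1) = -22/13; a_2 = (-22/13)/(17/2) = -44/221
  n = 3: D(3) = 3(3 + 9/4) = 63/4; numerator = 1(-44/221) - 2(4/13) = -180/221; a_3 = (-180/221)/(63/4) = -80/1547
  n = 4: D(4) = 4(4 + 9/4) = 25; numerator = 1(-80/1547) - 2(-44/221) = 536/1547; a_4 = (536/1547)/(25) = 536/38675

r = 1/4; a_0 = 1; a_1 = 4/13; a_2 = -44/221; a_3 = -80/1547; a_4 = 536/38675


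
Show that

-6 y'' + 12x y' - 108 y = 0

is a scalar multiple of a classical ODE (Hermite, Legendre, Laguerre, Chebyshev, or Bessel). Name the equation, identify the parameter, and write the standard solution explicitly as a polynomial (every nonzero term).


All three coefficients share the factor -6; dividing through by -6 gives  y'' - 2x y' + 18 y = 0.
This matches the Hermite equation y'' - 2x y' + 2n y = 0 with 2n = 18, so n = 9; the polynomial solution is H_9(x).
With y = sum_k a_k x^k, matching x^k gives (k+2)(k+1) a_{k+2} = 2(k - n) a_k = 2(k - 9) a_k. The right side vanishes at k = 9, so the series with the parity of 9 terminates at degree 9.
Standard normalization: leading coefficient of H_n is 2^n, so a_9 = 2^9 = 512. Work downward with a_k = (k+1)(k+2) a_{k+2} / (2(k - n)):
  a_7 = (8)(9)(512) / (2(7 - 9)) = 36864/(-4) = -9216
  a_5 = (6)(7)(-9216) / (2(5 - 9)) = -387072/(-8) = 48384
  a_3 = (4)(5)(48384) / (2(3 - 9)) = 967680/(-12) = -80640
  a_1 = (2)(3)(-80640) / (2(1 - 9)) = -483840/(-16) = 30240
Hence H_9(x) = 512 x^9 - 9216 x^7 + 48384 x^5 - 80640 x^3 + 30240 x.

H_9(x); series = 512 x^9 - 9216 x^7 + 48384 x^5 - 80640 x^3 + 30240 x


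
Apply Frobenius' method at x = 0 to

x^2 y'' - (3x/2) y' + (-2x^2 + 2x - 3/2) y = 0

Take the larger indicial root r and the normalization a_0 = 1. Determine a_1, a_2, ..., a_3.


Write in Frobenius form y'' + (p(x)/x) y' + (q(x)/x^2) y = 0:
  p(x) = -3/2,  q(x) = -2x^2 + 2x - 3/2.
Indicial equation: r(r-1) + (-3/2) r + (-3/2) = 0 -> roots r_1 = 3, r_2 = -1/2.
Take r = r_1 = 3. Let y(x) = x^r sum_{n>=0} a_n x^n with a_0 = 1.
Substitute y = x^r sum a_n x^n and match x^{r+n}. The recurrence is
  D(n) a_n + 2 a_{n-1} - 2 a_{n-2} = 0,  where D(n) = (r+n)(r+n-1) + (-3/2)(r+n) + (-3/2).
  a_n = [-2 a_{n-1} + 2 a_{n-2}] / D(n).
Since the indicial polynomial factors as (r - r_1)(r - r_2), D(n) = (r_1 + n - r_1)(r_1 + n - r_2) = n(n + 7/2).
Evaluating step by step (a_0 = 1):
  n = 1: D(1) = 1(1 + 7/2) = 9/2; numerator = -2(1) = -2; a_1 = (-2)/(9/2) = -4/9
  n = 2: D(2) = 2(2 + 7/2) = 11; numerator = -2(-4/9) + 2(1) = 26/9; a_2 = (26/9)/(11) = 26/99
  n = 3: D(3) = 3(3 + 7/2) = 39/2; numerator = -2(26/99) + 2(-4/9) = -140/99; a_3 = (-140/99)/(39/2) = -280/3861

r = 3; a_0 = 1; a_1 = -4/9; a_2 = 26/99; a_3 = -280/3861


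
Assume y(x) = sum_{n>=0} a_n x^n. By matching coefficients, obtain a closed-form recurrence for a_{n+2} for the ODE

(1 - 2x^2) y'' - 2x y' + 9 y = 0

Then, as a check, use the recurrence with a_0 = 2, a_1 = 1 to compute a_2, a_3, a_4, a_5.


Substitute y = sum_n a_n x^n.
(1 - 2 x^2) y'' contributes (n+2)(n+1) a_{n+2} - 2 n(n-1) a_n at x^n.
-2 x y'(x) contributes -2 n a_n at x^n.
9 y(x) contributes 9 a_n at x^n.
Matching x^n: (n+2)(n+1) a_{n+2} + (-2 n(n-1) - 2 n + 9) a_n = 0.
Thus a_{n+2} = (2 n(n-1) + 2 n - 9) / ((n+1)(n+2)) * a_n.

Check with a_0 = 2, a_1 = 1 (apply the recurrence for n = 0, 1, 2, 3): a_0 = 2, a_1 = 1, a_2 = -9, a_3 = -7/6, a_4 = 3/4, a_5 = -21/40.

a_(n+2) = (2 n(n-1) + 2 n - 9) / ((n+1)(n+2)) * a_n; check: a_0 = 2, a_1 = 1, a_2 = -9, a_3 = -7/6, a_4 = 3/4, a_5 = -21/40


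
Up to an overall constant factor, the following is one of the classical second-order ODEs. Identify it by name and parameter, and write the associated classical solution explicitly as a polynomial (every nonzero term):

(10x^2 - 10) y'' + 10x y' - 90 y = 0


All three coefficients share the factor -10; dividing through by -10 gives  (1 - x^2) y'' - x y' + 9 y = 0.
This matches the Chebyshev equation (1 - x^2) y'' - x y' + n^2 y = 0 (note the -x y' term, not -2x y') with n^2 = 9, so n = 3; the polynomial solution is T_3(x).
With y = sum_k a_k x^k, matching x^k gives (k+2)(k+1) a_{k+2} = (k^2 - n^2) a_k = (k - 3)(k + 3) a_k. The right side vanishes at k = 3, so the series with the parity of 3 terminates at degree 3.
Standard normalization: leading coefficient of T_n is 2^(n-1), so a_3 = 2^2 = 4. Work downward with a_k = (k+1)(k+2) a_{k+2} / ((k - 3)(k + 3)):
  a_1 = (2)(3)(4) / ((1 - 3)(1 + 3)) = 24/(-8) = -3
Hence T_3(x) = 4 x^3 - 3 x.

T_3(x); series = 4 x^3 - 3 x


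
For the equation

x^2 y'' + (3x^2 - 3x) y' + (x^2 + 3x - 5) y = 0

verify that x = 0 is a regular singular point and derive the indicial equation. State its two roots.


Divide by x^2 to reach normal form y'' + P_1(x) y' + P_2(x) y = 0 with P_1(x) = 3 - 3/x and P_2(x) = 1 + 3/x - 5/x^2.
x = 0 is a singular point because the y'-coefficient 3 - 3/x has a pole at x = 0 and the y-coefficient 1 + 3/x - 5/x^2 has a pole at x = 0.
It is a regular singular point because x P_1(x) = p(x) = 3x - 3 and x^2 P_2(x) = q(x) = x^2 + 3x - 5 are polynomials, hence analytic at x = 0.
p(0) = -3,  q(0) = -5.
Indicial equation: r(r-1) + p(0) r + q(0) = 0, i.e. r^2 + (p(0) - 1) r + q(0) = 0, i.e. r^2 - 4 r - 5 = 0.
Discriminant: (-4)^2 - 4(-5) = 36, so r = (4 ± 6)/2.
Solving: r_1 = 5, r_2 = -1.

indicial: r^2 - 4 r - 5 = 0; roots r_1 = 5, r_2 = -1


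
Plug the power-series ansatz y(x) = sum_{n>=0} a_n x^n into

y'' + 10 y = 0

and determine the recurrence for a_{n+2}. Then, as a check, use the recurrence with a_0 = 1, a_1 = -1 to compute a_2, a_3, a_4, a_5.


Substitute y = sum_n a_n x^n into y'' + (const) y = 0.
y''(x) = sum_{n>=0} (n+2)(n+1) a_{n+2} x^n.
The ODE becomes sum_n [(n+2)(n+1) a_{n+2} + 10 a_n] x^n = 0.
Setting each coefficient to zero gives the recurrence:
  (n+2)(n+1) a_{n+2} + 10 a_n = 0,
  a_{n+2} = -10 / ((n+1)(n+2)) a_n.

Check with a_0 = 1, a_1 = -1 (apply the recurrence for n = 0, 1, 2, 3): a_0 = 1, a_1 = -1, a_2 = -5, a_3 = 5/3, a_4 = 25/6, a_5 = -5/6.

a_{n+2} = -10/((n+1)(n+2)) * a_n; check: a_0 = 1, a_1 = -1, a_2 = -5, a_3 = 5/3, a_4 = 25/6, a_5 = -5/6


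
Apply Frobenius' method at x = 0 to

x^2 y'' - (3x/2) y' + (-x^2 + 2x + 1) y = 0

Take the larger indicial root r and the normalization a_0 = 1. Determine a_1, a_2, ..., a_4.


Write in Frobenius form y'' + (p(x)/x) y' + (q(x)/x^2) y = 0:
  p(x) = -3/2,  q(x) = -x^2 + 2x + 1.
Indicial equation: r(r-1) + (-3/2) r + (1) = 0 -> roots r_1 = 2, r_2 = 1/2.
Take r = r_1 = 2. Let y(x) = x^r sum_{n>=0} a_n x^n with a_0 = 1.
Substitute y = x^r sum a_n x^n and match x^{r+n}. The recurrence is
  D(n) a_n + 2 a_{n-1} - 1 a_{n-2} = 0,  where D(n) = (r+n)(r+n-1) + (-3/2)(r+n) + (1).
  a_n = [-2 a_{n-1} + 1 a_{n-2}] / D(n).
Since the indicial polynomial factors as (r - r_1)(r - r_2), D(n) = (r_1 + n - r_1)(r_1 + n - r_2) = n(n + 3/2).
Evaluating step by step (a_0 = 1):
  n = 1: D(1) = 1(1 + 3/2) = 5/2; numerator = -2(1) = -2; a_1 = (-2)/(5/2) = -4/5
  n = 2: D(2) = 2(2 + 3/2) = 7; numerator = -2(-4/5) + 1(1) = 13/5; a_2 = (13/5)/(7) = 13/35
  n = 3: D(3) = 3(3 + 3/2) = 27/2; numerator = -2(13/35) + 1(-4/5) = -54/35; a_3 = (-54/35)/(27/2) = -4/35
  n = 4: D(4) = 4(4 + 3/2) = 22; numerator = -2(-4/35) + 1(13/35) = 3/5; a_4 = (3/5)/(22) = 3/110

r = 2; a_0 = 1; a_1 = -4/5; a_2 = 13/35; a_3 = -4/35; a_4 = 3/110


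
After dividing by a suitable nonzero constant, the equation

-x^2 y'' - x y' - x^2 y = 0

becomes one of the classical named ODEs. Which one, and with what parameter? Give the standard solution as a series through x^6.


All three coefficients share the factor -1; dividing through by -1 gives  x^2 y'' + x y' + x^2 y = 0.
This matches the Bessel equation x^2 y'' + x y' + (x^2 - nu^2) y = 0 with nu^2 = 0, so nu = 0; the solution bounded at x = 0 is J_0(x).
Frobenius at x = 0: indicial roots ±nu; for r = nu the recurrence k(k + 2nu) c_k = -c_{k-2} gives the standard series J_nu(x) = sum_{k>=0} (-1)^k / (k! (k+nu)!) (x/2)^(2k+nu). Evaluate the first 4 terms:
  k = 0: (-1)^0 / (0! * 0! * 2^0) x^0 = 1/(1*1*1) x^0 = (1) x^0
  k = 1: (-1)^1 / (1! * 1! * 2^2) x^2 = -1/(1*1*4) x^2 = (-1/4) x^2
  k = 2: (-1)^2 / (2! * 2! * 2^4) x^4 = 1/(2*2*16) x^4 = (1/64) x^4
  k = 3: (-1)^3 / (3! * 3! * 2^6) x^6 = -1/(6*6*64) x^6 = (-1/2304) x^6
Hence J_0(x) = -x^6/2304 + x^4/64 - x^2/4 + 1 + ....

J_0(x); series = -x^6/2304 + x^4/64 - x^2/4 + 1


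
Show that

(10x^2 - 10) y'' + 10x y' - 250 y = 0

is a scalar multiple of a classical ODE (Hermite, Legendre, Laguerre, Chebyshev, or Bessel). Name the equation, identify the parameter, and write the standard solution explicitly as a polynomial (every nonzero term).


All three coefficients share the factor -10; dividing through by -10 gives  (1 - x^2) y'' - x y' + 25 y = 0.
This matches the Chebyshev equation (1 - x^2) y'' - x y' + n^2 y = 0 (note the -x y' term, not -2x y') with n^2 = 25, so n = 5; the polynomial solution is T_5(x).
With y = sum_k a_k x^k, matching x^k gives (k+2)(k+1) a_{k+2} = (k^2 - n^2) a_k = (k - 5)(k + 5) a_k. The right side vanishes at k = 5, so the series with the parity of 5 terminates at degree 5.
Standard normalization: leading coefficient of T_n is 2^(n-1), so a_5 = 2^4 = 16. Work downward with a_k = (k+1)(k+2) a_{k+2} / ((k - 5)(k + 5)):
  a_3 = (4)(5)(16) / ((3 - 5)(3 + 5)) = 320/(-16) = -20
  a_1 = (2)(3)(-20) / ((1 - 5)(1 + 5)) = -120/(-24) = 5
Hence T_5(x) = 16 x^5 - 20 x^3 + 5 x.

T_5(x); series = 16 x^5 - 20 x^3 + 5 x
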